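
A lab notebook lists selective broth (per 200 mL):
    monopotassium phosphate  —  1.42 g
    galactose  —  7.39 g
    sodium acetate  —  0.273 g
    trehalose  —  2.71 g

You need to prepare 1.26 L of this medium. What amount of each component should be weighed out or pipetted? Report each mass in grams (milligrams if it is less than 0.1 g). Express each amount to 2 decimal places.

Ratio of target to recipe volume: 1260 / 200 = 6.3.
monopotassium phosphate: 1.42 g × (1260 mL / 200 mL) = 8.95 g
galactose: 7.39 g × (1260 mL / 200 mL) = 46.56 g
sodium acetate: 0.273 g × (1260 mL / 200 mL) = 1.72 g
trehalose: 2.71 g × (1260 mL / 200 mL) = 17.07 g

monopotassium phosphate 8.95 g; galactose 46.56 g; sodium acetate 1.72 g; trehalose 17.07 g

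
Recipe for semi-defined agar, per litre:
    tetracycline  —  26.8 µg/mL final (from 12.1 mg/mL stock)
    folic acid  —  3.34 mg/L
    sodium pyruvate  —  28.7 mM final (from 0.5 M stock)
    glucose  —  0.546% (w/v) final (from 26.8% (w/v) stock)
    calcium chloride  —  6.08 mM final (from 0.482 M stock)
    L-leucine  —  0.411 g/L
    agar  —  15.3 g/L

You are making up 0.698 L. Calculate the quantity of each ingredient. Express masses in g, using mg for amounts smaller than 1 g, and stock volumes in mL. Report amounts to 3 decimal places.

Working volume: 0.698 L.
tetracycline: C1V1 = C2V2 → 26.8 µg/mL × 698 mL ÷ 12100 µg/mL = 1.546 mL
folic acid: 3.34 mg/L × 0.698 L = 2.331 mg
sodium pyruvate: dilute stock: 28.7 mM × 698 mL ÷ 500 mM = 40.065 mL
glucose: C1V1 = C2V2 → 0.546% ÷ 26.8% × 698 mL = 14.220 mL
calcium chloride: dilute stock: 6.08 mM × 698 mL ÷ 482 mM = 8.805 mL
L-leucine: 0.411 g/L × 0.698 L = 0.286878 g = 286.878 mg
agar: 15.3 g/L × 0.698 L = 10.679 g

tetracycline 1.546 mL; folic acid 2.331 mg; sodium pyruvate 40.065 mL; glucose 14.220 mL; calcium chloride 8.805 mL; L-leucine 286.878 mg; agar 10.679 g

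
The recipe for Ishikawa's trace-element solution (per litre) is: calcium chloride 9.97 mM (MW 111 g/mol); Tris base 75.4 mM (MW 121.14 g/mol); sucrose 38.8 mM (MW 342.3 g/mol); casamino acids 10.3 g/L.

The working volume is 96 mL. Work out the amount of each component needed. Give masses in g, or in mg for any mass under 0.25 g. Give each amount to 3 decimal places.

calcium chloride 106.240 mg; Tris base 0.877 g; sucrose 1.275 g; casamino acids 0.989 g

Target volume = 96 mL = 0.096 L.
calcium chloride: 9.97 mmol/L × 111 mg/mmol × 0.096 L = 106.240 mg
Tris base: 75.4 mmol/L × 121.14 g/mol × 0.096 L ÷ 1000 = 0.877 g
sucrose: 38.8 mmol/L × 342.3 g/mol × 0.096 L ÷ 1000 = 1.275 g
casamino acids: 10.3 g/L × 0.096 L = 0.989 g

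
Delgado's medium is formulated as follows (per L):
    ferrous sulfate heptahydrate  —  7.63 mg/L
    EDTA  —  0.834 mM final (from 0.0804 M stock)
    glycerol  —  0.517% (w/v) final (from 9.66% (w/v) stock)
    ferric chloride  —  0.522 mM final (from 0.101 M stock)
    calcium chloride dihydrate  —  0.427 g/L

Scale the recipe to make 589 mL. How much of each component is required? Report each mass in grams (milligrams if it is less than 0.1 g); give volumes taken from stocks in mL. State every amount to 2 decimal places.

ferrous sulfate heptahydrate 4.49 mg; EDTA 6.11 mL; glycerol 31.52 mL; ferric chloride 3.04 mL; calcium chloride dihydrate 0.25 g

Target volume = 589 mL = 0.589 L.
ferrous sulfate heptahydrate: 7.63 mg/L × 0.589 L = 4.49 mg
EDTA: dilute stock: 0.834 mM × 589 mL ÷ 80.4 mM = 6.11 mL
glycerol: C1V1 = C2V2 → 0.517% ÷ 9.66% × 589 mL = 31.52 mL
ferric chloride: dilute stock: 0.522 mM × 589 mL ÷ 101 mM = 3.04 mL
calcium chloride dihydrate: 0.427 g/L × 0.589 L = 0.25 g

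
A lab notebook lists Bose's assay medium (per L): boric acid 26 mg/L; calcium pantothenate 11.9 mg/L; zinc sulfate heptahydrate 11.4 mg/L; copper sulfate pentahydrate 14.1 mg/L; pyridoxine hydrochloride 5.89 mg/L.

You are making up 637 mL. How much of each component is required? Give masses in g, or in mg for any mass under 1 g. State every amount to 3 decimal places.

boric acid 16.562 mg; calcium pantothenate 7.580 mg; zinc sulfate heptahydrate 7.262 mg; copper sulfate pentahydrate 8.982 mg; pyridoxine hydrochloride 3.752 mg

Scale factor relative to 1 L: 0.637.
boric acid: 26 mg/L × 0.637 L = 16.562 mg
calcium pantothenate: 11.9 mg/L × 0.637 L = 7.580 mg
zinc sulfate heptahydrate: 11.4 mg/L × 0.637 L = 7.262 mg
copper sulfate pentahydrate: 14.1 mg/L × 0.637 L = 8.982 mg
pyridoxine hydrochloride: 5.89 mg/L × 0.637 L = 3.752 mg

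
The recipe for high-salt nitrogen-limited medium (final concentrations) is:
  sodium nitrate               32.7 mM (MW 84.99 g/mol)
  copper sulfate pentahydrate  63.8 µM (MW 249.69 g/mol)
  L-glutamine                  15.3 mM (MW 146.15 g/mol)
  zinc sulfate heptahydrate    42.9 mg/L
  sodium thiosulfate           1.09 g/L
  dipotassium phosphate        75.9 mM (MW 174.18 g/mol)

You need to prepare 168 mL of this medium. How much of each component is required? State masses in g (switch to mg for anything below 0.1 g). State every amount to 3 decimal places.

sodium nitrate 0.467 g; copper sulfate pentahydrate 2.676 mg; L-glutamine 0.376 g; zinc sulfate heptahydrate 7.207 mg; sodium thiosulfate 0.183 g; dipotassium phosphate 2.221 g

Scale factor relative to 1 L: 0.168.
sodium nitrate: 32.7 mmol/L × 84.99 g/mol × 0.168 L ÷ 1000 = 0.467 g
copper sulfate pentahydrate: 63.8 µmol/L × 249.69 g/mol × 0.168 L ÷ 1000 = 2.676 mg
L-glutamine: 15.3 mmol/L × 146.15 g/mol × 0.168 L ÷ 1000 = 0.376 g
zinc sulfate heptahydrate: 42.9 mg/L × 0.168 L = 7.207 mg
sodium thiosulfate: 1.09 g/L × 0.168 L = 0.183 g
dipotassium phosphate: 75.9 mmol/L × 174.18 g/mol × 0.168 L ÷ 1000 = 2.221 g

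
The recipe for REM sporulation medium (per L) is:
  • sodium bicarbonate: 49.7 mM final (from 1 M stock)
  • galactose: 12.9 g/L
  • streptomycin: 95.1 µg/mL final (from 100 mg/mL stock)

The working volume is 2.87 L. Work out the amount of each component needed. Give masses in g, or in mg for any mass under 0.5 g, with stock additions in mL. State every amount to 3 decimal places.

sodium bicarbonate 142.639 mL; galactose 37.023 g; streptomycin 2.729 mL

Scale factor relative to 1 L: 2.87.
sodium bicarbonate: dilute stock: 49.7 mM × 2870 mL ÷ 1000 mM = 142.639 mL
galactose: 12.9 g/L × 2.87 L = 37.023 g
streptomycin: V = C2·V2/C1 = 95.1 µg/mL × 2870 mL ÷ 100000 µg/mL = 2.729 mL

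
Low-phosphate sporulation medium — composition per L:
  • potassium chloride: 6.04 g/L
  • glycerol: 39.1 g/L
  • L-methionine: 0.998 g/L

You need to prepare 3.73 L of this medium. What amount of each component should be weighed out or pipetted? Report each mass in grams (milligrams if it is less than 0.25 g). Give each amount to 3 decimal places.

potassium chloride 22.529 g; glycerol 145.843 g; L-methionine 3.723 g

Scale factor relative to 1 L: 3.73.
potassium chloride: 6.04 g/L × 3.73 L = 22.529 g
glycerol: 39.1 g/L × 3.73 L = 145.843 g
L-methionine: 0.998 g/L × 3.73 L = 3.723 g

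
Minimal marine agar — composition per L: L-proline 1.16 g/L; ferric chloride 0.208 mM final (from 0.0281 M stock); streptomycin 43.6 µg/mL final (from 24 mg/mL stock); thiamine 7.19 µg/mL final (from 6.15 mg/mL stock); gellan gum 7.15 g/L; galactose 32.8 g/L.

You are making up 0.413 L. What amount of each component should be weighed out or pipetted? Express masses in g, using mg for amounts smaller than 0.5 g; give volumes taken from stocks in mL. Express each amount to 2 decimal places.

L-proline 479.08 mg; ferric chloride 3.06 mL; streptomycin 0.75 mL; thiamine 0.48 mL; gellan gum 2.95 g; galactose 13.55 g

Scale factor relative to 1 L: 0.413.
L-proline: 1.16 g/L × 0.413 L = 0.47908 g = 479.08 mg
ferric chloride: dilute stock: 0.208 mM × 413 mL ÷ 28.1 mM = 3.06 mL
streptomycin: V = C2·V2/C1 = 43.6 µg/mL × 413 mL ÷ 24000 µg/mL = 0.75 mL
thiamine: dilute stock: 7.19 µg/mL × 413 mL ÷ 6150 µg/mL = 0.48 mL
gellan gum: 7.15 g/L × 0.413 L = 2.95 g
galactose: 32.8 g/L × 0.413 L = 13.55 g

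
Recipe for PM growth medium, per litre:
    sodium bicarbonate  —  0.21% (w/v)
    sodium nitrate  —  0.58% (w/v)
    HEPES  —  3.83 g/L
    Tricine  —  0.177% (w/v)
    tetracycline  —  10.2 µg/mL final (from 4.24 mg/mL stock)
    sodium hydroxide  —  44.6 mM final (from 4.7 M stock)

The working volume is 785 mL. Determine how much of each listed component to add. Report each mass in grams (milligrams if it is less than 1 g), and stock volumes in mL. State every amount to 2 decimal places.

sodium bicarbonate 1.65 g; sodium nitrate 4.55 g; HEPES 3.01 g; Tricine 1.39 g; tetracycline 1.89 mL; sodium hydroxide 7.45 mL

Target volume = 785 mL = 0.785 L.
sodium bicarbonate: 0.21 g per 100 mL × 785 mL ÷ 100 = 1.65 g
sodium nitrate: 0.58 g per 100 mL × 785 mL ÷ 100 = 4.55 g
HEPES: 3.83 g/L × 0.785 L = 3.01 g
Tricine: 0.177 g per 100 mL × 785 mL ÷ 100 = 1.39 g
tetracycline: dilute stock: 10.2 µg/mL × 785 mL ÷ 4240 µg/mL = 1.89 mL
sodium hydroxide: dilute stock: 44.6 mM × 785 mL ÷ 4700 mM = 7.45 mL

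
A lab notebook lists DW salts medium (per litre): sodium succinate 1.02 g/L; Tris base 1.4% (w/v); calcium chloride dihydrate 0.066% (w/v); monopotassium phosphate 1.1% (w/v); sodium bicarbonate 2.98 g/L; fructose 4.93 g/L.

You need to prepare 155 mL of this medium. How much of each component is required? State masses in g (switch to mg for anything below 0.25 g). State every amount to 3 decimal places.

sodium succinate 158.100 mg; Tris base 2.170 g; calcium chloride dihydrate 102.300 mg; monopotassium phosphate 1.705 g; sodium bicarbonate 0.462 g; fructose 0.764 g

Target volume = 155 mL = 0.155 L.
sodium succinate: 1.02 g/L × 0.155 L = 0.1581 g = 158.100 mg
Tris base: 1.4 g per 100 mL × 155 mL ÷ 100 = 2.170 g
calcium chloride dihydrate: 0.066 g per 100 mL × 155 mL ÷ 100 = 0.1023 g = 102.300 mg
monopotassium phosphate: 1.1 g per 100 mL × 155 mL ÷ 100 = 1.705 g
sodium bicarbonate: 2.98 g/L × 0.155 L = 0.462 g
fructose: 4.93 g/L × 0.155 L = 0.764 g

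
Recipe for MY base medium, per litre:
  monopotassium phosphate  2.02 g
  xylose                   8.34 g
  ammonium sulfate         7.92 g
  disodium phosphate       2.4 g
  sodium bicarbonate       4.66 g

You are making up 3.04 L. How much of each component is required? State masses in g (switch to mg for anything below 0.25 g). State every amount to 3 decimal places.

monopotassium phosphate 6.141 g; xylose 25.354 g; ammonium sulfate 24.077 g; disodium phosphate 7.296 g; sodium bicarbonate 14.166 g

Ratio of target to recipe volume: 3040 / 1000 = 3.04.
monopotassium phosphate: 2.02 g × (3040 mL / 1000 mL) = 6.141 g
xylose: 8.34 g × (3040 mL / 1000 mL) = 25.354 g
ammonium sulfate: 7.92 g × (3040 mL / 1000 mL) = 24.077 g
disodium phosphate: 2.4 g × (3040 mL / 1000 mL) = 7.296 g
sodium bicarbonate: 4.66 g × (3040 mL / 1000 mL) = 14.166 g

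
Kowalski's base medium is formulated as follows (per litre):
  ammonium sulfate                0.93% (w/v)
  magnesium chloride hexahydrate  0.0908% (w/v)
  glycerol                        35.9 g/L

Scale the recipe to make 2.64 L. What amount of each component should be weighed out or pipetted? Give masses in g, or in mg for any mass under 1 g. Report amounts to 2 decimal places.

ammonium sulfate 24.55 g; magnesium chloride hexahydrate 2.40 g; glycerol 94.78 g

Working volume: 2.64 L.
ammonium sulfate: 0.93 g per 100 mL × 2640 mL ÷ 100 = 24.55 g
magnesium chloride hexahydrate: 0.0908% w/v = 0.908 g/L → 0.908 × 2.64 L = 2.40 g
glycerol: 35.9 g/L × 2.64 L = 94.78 g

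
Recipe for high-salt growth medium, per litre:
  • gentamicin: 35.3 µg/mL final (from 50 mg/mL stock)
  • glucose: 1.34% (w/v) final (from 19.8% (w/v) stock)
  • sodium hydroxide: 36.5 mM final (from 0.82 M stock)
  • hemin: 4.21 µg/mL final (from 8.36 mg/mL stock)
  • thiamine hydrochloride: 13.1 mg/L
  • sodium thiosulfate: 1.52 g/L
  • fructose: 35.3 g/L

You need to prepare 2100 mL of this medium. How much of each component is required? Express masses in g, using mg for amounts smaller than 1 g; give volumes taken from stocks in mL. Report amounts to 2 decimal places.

Target volume = 2100 mL = 2.1 L.
gentamicin: dilute stock: 35.3 µg/mL × 2100 mL ÷ 50000 µg/mL = 1.48 mL
glucose: V = C2·V2/C1 = 1.34% ÷ 19.8% × 2100 mL = 142.12 mL
sodium hydroxide: V = C2·V2/C1 = 36.5 mM × 2100 mL ÷ 820 mM = 93.48 mL
hemin: C1V1 = C2V2 → 4.21 µg/mL × 2100 mL ÷ 8360 µg/mL = 1.06 mL
thiamine hydrochloride: 13.1 mg/L × 2.1 L = 27.51 mg
sodium thiosulfate: 1.52 g/L × 2.1 L = 3.19 g
fructose: 35.3 g/L × 2.1 L = 74.13 g

gentamicin 1.48 mL; glucose 142.12 mL; sodium hydroxide 93.48 mL; hemin 1.06 mL; thiamine hydrochloride 27.51 mg; sodium thiosulfate 3.19 g; fructose 74.13 g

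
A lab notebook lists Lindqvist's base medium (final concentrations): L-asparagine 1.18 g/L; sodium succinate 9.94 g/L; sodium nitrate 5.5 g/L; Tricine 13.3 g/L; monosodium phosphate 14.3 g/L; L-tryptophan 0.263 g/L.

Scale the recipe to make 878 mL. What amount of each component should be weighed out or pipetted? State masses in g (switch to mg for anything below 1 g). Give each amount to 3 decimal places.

L-asparagine 1.036 g; sodium succinate 8.727 g; sodium nitrate 4.829 g; Tricine 11.677 g; monosodium phosphate 12.555 g; L-tryptophan 230.914 mg

Target volume = 878 mL = 0.878 L.
L-asparagine: 1.18 g/L × 0.878 L = 1.036 g
sodium succinate: 9.94 g/L × 0.878 L = 8.727 g
sodium nitrate: 5.5 g/L × 0.878 L = 4.829 g
Tricine: 13.3 g/L × 0.878 L = 11.677 g
monosodium phosphate: 14.3 g/L × 0.878 L = 12.555 g
L-tryptophan: 0.263 g/L × 0.878 L = 0.230914 g = 230.914 mg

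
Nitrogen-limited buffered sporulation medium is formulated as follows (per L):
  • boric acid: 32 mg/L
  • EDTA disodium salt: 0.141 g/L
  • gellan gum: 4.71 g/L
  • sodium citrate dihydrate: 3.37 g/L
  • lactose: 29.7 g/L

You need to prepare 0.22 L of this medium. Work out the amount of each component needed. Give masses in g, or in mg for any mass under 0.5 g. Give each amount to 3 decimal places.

boric acid 7.040 mg; EDTA disodium salt 31.020 mg; gellan gum 1.036 g; sodium citrate dihydrate 0.741 g; lactose 6.534 g

Working volume: 0.22 L.
boric acid: 32 mg/L × 0.22 L = 7.040 mg
EDTA disodium salt: 0.141 g/L × 0.22 L = 0.03102 g = 31.020 mg
gellan gum: 4.71 g/L × 0.22 L = 1.036 g
sodium citrate dihydrate: 3.37 g/L × 0.22 L = 0.741 g
lactose: 29.7 g/L × 0.22 L = 6.534 g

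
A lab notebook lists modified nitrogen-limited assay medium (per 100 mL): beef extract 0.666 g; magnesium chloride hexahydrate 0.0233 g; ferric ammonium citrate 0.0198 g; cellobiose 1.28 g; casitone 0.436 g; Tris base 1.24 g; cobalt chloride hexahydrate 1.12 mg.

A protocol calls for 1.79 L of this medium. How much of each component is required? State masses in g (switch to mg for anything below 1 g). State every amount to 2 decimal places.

beef extract 11.92 g; magnesium chloride hexahydrate 417.07 mg; ferric ammonium citrate 354.42 mg; cellobiose 22.91 g; casitone 7.80 g; Tris base 22.20 g; cobalt chloride hexahydrate 20.05 mg

Ratio of target to recipe volume: 1790 / 100 = 17.9.
beef extract: 0.666 g × (1790 mL / 100 mL) = 11.92 g
magnesium chloride hexahydrate: 0.0233 g × (1790 mL / 100 mL) = 0.41707 g = 417.07 mg
ferric ammonium citrate: 0.0198 g × (1790 mL / 100 mL) = 0.35442 g = 354.42 mg
cellobiose: 1.28 g × (1790 mL / 100 mL) = 22.91 g
casitone: 0.436 g × (1790 mL / 100 mL) = 7.80 g
Tris base: 1.24 g × (1790 mL / 100 mL) = 22.20 g
cobalt chloride hexahydrate: 1.12 mg × (1790 mL / 100 mL) = 20.05 mg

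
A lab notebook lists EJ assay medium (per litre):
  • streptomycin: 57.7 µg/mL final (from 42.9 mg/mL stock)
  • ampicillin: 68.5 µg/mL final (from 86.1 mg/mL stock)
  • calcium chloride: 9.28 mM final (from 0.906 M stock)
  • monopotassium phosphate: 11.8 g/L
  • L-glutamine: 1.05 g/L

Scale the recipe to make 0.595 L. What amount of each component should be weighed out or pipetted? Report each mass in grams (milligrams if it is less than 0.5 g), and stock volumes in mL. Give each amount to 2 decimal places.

streptomycin 0.80 mL; ampicillin 0.47 mL; calcium chloride 6.09 mL; monopotassium phosphate 7.02 g; L-glutamine 0.62 g

Scale factor relative to 1 L: 0.595.
streptomycin: dilute stock: 57.7 µg/mL × 595 mL ÷ 42900 µg/mL = 0.80 mL
ampicillin: C1V1 = C2V2 → 68.5 µg/mL × 595 mL ÷ 86100 µg/mL = 0.47 mL
calcium chloride: V = C2·V2/C1 = 9.28 mM × 595 mL ÷ 906 mM = 6.09 mL
monopotassium phosphate: 11.8 g/L × 0.595 L = 7.02 g
L-glutamine: 1.05 g/L × 0.595 L = 0.62 g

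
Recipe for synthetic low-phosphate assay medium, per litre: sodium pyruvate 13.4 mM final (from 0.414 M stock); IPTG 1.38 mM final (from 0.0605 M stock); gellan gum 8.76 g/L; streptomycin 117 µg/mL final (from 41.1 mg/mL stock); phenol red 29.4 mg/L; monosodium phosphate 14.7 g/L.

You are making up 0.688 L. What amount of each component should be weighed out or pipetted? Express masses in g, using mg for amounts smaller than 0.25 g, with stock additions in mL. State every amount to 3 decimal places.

Scale factor relative to 1 L: 0.688.
sodium pyruvate: dilute stock: 13.4 mM × 688 mL ÷ 414 mM = 22.269 mL
IPTG: V = C2·V2/C1 = 1.38 mM × 688 mL ÷ 60.5 mM = 15.693 mL
gellan gum: 8.76 g/L × 0.688 L = 6.027 g
streptomycin: dilute stock: 117 µg/mL × 688 mL ÷ 41100 µg/mL = 1.959 mL
phenol red: 29.4 mg/L × 0.688 L = 20.227 mg
monosodium phosphate: 14.7 g/L × 0.688 L = 10.114 g

sodium pyruvate 22.269 mL; IPTG 15.693 mL; gellan gum 6.027 g; streptomycin 1.959 mL; phenol red 20.227 mg; monosodium phosphate 10.114 g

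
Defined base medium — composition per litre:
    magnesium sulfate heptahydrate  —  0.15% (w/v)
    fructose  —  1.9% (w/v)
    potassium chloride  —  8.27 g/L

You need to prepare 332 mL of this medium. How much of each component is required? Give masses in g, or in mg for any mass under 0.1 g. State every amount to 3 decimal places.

Target volume = 332 mL = 0.332 L.
magnesium sulfate heptahydrate: 0.15 g per 100 mL × 332 mL ÷ 100 = 0.498 g
fructose: 1.9% w/v = 19 g/L → 19 × 0.332 L = 6.308 g
potassium chloride: 8.27 g/L × 0.332 L = 2.746 g

magnesium sulfate heptahydrate 0.498 g; fructose 6.308 g; potassium chloride 2.746 g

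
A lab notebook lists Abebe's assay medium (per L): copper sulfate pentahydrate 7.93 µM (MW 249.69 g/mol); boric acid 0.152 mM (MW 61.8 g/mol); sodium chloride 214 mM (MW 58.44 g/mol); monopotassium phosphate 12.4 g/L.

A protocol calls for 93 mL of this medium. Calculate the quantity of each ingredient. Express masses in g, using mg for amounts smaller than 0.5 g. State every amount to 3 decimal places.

copper sulfate pentahydrate 0.184 mg; boric acid 0.874 mg; sodium chloride 1.163 g; monopotassium phosphate 1.153 g

Scale factor relative to 1 L: 0.093.
copper sulfate pentahydrate: 7.93 µmol/L × 249.69 g/mol × 0.093 L ÷ 1000 = 0.184 mg
boric acid: 0.152 mmol/L × 61.8 mg/mmol × 0.093 L = 0.874 mg
sodium chloride: 214 mmol/L × 58.44 g/mol × 0.093 L ÷ 1000 = 1.163 g
monopotassium phosphate: 12.4 g/L × 0.093 L = 1.153 g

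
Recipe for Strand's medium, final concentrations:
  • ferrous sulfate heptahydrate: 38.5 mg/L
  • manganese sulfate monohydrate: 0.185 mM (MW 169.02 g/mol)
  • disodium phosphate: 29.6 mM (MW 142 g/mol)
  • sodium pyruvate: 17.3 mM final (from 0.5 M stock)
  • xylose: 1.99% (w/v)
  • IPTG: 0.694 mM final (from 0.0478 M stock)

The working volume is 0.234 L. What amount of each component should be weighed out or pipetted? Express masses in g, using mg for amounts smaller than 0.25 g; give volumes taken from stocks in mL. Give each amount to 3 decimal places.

ferrous sulfate heptahydrate 9.009 mg; manganese sulfate monohydrate 7.317 mg; disodium phosphate 0.984 g; sodium pyruvate 8.096 mL; xylose 4.657 g; IPTG 3.397 mL

Scale factor relative to 1 L: 0.234.
ferrous sulfate heptahydrate: 38.5 mg/L × 0.234 L = 9.009 mg
manganese sulfate monohydrate: 0.185 mmol/L × 169.02 mg/mmol × 0.234 L = 7.317 mg
disodium phosphate: 29.6 mmol/L × 142 g/mol × 0.234 L ÷ 1000 = 0.984 g
sodium pyruvate: dilute stock: 17.3 mM × 234 mL ÷ 500 mM = 8.096 mL
xylose: 1.99% w/v = 19.9 g/L → 19.9 × 0.234 L = 4.657 g
IPTG: C1V1 = C2V2 → 0.694 mM × 234 mL ÷ 47.8 mM = 3.397 mL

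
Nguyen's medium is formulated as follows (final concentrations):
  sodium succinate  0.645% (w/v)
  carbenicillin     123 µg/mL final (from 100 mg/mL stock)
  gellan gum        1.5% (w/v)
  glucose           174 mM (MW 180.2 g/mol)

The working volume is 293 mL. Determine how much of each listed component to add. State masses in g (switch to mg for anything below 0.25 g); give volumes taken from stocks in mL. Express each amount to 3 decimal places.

sodium succinate 1.890 g; carbenicillin 0.360 mL; gellan gum 4.395 g; glucose 9.187 g

Working volume: 293 mL = 0.293 L.
sodium succinate: 0.645% w/v = 6.45 g/L → 6.45 × 0.293 L = 1.890 g
carbenicillin: V = C2·V2/C1 = 123 µg/mL × 293 mL ÷ 100000 µg/mL = 0.360 mL
gellan gum: 1.5 g per 100 mL × 293 mL ÷ 100 = 4.395 g
glucose: 174 mmol/L × 180.2 g/mol × 0.293 L ÷ 1000 = 9.187 g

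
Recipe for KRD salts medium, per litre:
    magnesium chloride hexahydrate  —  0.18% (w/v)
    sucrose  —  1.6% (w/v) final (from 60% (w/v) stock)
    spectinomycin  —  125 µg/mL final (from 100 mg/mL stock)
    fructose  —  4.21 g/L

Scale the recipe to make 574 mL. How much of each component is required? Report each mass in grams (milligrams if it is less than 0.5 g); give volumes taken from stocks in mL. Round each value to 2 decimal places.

magnesium chloride hexahydrate 1.03 g; sucrose 15.31 mL; spectinomycin 0.72 mL; fructose 2.42 g

Target volume = 574 mL = 0.574 L.
magnesium chloride hexahydrate: 0.18 g per 100 mL × 574 mL ÷ 100 = 1.03 g
sucrose: C1V1 = C2V2 → 1.6% ÷ 60% × 574 mL = 15.31 mL
spectinomycin: V = C2·V2/C1 = 125 µg/mL × 574 mL ÷ 100000 µg/mL = 0.72 mL
fructose: 4.21 g/L × 0.574 L = 2.42 g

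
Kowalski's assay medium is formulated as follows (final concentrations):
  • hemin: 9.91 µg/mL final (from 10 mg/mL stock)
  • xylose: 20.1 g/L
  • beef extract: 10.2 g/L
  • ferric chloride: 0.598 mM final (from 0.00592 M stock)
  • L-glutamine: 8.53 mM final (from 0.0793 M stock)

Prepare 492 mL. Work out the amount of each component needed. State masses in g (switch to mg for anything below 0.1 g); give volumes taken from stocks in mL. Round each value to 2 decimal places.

Scale factor relative to 1 L: 0.492.
hemin: C1V1 = C2V2 → 9.91 µg/mL × 492 mL ÷ 10000 µg/mL = 0.49 mL
xylose: 20.1 g/L × 0.492 L = 9.89 g
beef extract: 10.2 g/L × 0.492 L = 5.02 g
ferric chloride: dilute stock: 0.598 mM × 492 mL ÷ 5.92 mM = 49.70 mL
L-glutamine: dilute stock: 8.53 mM × 492 mL ÷ 79.3 mM = 52.92 mL

hemin 0.49 mL; xylose 9.89 g; beef extract 5.02 g; ferric chloride 49.70 mL; L-glutamine 52.92 mL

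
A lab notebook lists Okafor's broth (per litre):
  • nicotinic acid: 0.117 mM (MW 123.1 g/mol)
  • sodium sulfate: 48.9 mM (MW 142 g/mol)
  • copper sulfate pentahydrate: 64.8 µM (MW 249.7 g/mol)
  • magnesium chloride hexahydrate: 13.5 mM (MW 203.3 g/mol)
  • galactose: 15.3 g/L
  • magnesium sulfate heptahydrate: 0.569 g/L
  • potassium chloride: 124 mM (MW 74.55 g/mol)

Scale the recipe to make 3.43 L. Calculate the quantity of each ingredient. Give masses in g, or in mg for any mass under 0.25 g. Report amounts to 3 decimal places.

nicotinic acid 49.401 mg; sodium sulfate 23.817 g; copper sulfate pentahydrate 55.499 mg; magnesium chloride hexahydrate 9.414 g; galactose 52.479 g; magnesium sulfate heptahydrate 1.952 g; potassium chloride 31.708 g

Working volume: 3.43 L.
nicotinic acid: 0.117 mmol/L × 123.1 mg/mmol × 3.43 L = 49.401 mg
sodium sulfate: 48.9 mmol/L × 142 g/mol × 3.43 L ÷ 1000 = 23.817 g
copper sulfate pentahydrate: 64.8 µmol/L × 249.7 g/mol × 3.43 L ÷ 1000 = 55.499 mg
magnesium chloride hexahydrate: 13.5 mmol/L × 203.3 g/mol × 3.43 L ÷ 1000 = 9.414 g
galactose: 15.3 g/L × 3.43 L = 52.479 g
magnesium sulfate heptahydrate: 0.569 g/L × 3.43 L = 1.952 g
potassium chloride: 124 mmol/L × 74.55 g/mol × 3.43 L ÷ 1000 = 31.708 g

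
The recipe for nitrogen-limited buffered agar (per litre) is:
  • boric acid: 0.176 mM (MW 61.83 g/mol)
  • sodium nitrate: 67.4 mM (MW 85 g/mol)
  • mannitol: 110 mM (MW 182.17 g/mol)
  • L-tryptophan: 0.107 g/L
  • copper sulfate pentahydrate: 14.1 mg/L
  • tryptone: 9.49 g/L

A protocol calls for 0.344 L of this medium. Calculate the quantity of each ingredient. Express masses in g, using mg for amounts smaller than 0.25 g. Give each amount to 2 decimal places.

boric acid 3.74 mg; sodium nitrate 1.97 g; mannitol 6.89 g; L-tryptophan 36.81 mg; copper sulfate pentahydrate 4.85 mg; tryptone 3.26 g

Working volume: 0.344 L.
boric acid: 0.176 mmol/L × 61.83 mg/mmol × 0.344 L = 3.74 mg
sodium nitrate: 67.4 mmol/L × 85 g/mol × 0.344 L ÷ 1000 = 1.97 g
mannitol: 110 mmol/L × 182.17 g/mol × 0.344 L ÷ 1000 = 6.89 g
L-tryptophan: 0.107 g/L × 0.344 L = 0.036808 g = 36.81 mg
copper sulfate pentahydrate: 14.1 mg/L × 0.344 L = 4.85 mg
tryptone: 9.49 g/L × 0.344 L = 3.26 g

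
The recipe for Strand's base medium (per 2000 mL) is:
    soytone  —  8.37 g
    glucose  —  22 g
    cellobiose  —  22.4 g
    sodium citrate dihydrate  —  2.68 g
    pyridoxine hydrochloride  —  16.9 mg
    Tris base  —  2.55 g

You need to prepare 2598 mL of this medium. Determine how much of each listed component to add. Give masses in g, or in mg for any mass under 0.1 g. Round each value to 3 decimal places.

Scale factor = 2598 mL / 2000 mL = 1.299.
soytone: 8.37 g × (2598 mL / 2000 mL) = 10.873 g
glucose: 22 g × (2598 mL / 2000 mL) = 28.578 g
cellobiose: 22.4 g × (2598 mL / 2000 mL) = 29.098 g
sodium citrate dihydrate: 2.68 g × (2598 mL / 2000 mL) = 3.481 g
pyridoxine hydrochloride: 16.9 mg × (2598 mL / 2000 mL) = 21.953 mg
Tris base: 2.55 g × (2598 mL / 2000 mL) = 3.312 g

soytone 10.873 g; glucose 28.578 g; cellobiose 29.098 g; sodium citrate dihydrate 3.481 g; pyridoxine hydrochloride 21.953 mg; Tris base 3.312 g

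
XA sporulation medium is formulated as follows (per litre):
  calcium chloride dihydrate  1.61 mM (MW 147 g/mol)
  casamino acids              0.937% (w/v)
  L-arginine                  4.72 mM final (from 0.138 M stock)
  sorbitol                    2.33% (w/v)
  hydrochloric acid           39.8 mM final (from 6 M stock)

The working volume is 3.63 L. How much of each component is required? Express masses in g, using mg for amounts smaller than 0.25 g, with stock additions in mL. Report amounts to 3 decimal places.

Working volume: 3.63 L.
calcium chloride dihydrate: 1.61 mmol/L × 147 g/mol × 3.63 L ÷ 1000 = 0.859 g
casamino acids: 0.937% w/v = 9.37 g/L → 9.37 × 3.63 L = 34.013 g
L-arginine: V = C2·V2/C1 = 4.72 mM × 3630 mL ÷ 138 mM = 124.157 mL
sorbitol: 2.33 g per 100 mL × 3630 mL ÷ 100 = 84.579 g
hydrochloric acid: dilute stock: 39.8 mM × 3630 mL ÷ 6000 mM = 24.079 mL

calcium chloride dihydrate 0.859 g; casamino acids 34.013 g; L-arginine 124.157 mL; sorbitol 84.579 g; hydrochloric acid 24.079 mL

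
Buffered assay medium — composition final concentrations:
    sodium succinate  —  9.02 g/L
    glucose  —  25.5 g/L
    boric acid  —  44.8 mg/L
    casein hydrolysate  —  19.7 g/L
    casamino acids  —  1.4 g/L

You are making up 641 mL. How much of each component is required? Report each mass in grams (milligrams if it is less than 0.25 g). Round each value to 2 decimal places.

Working volume: 641 mL = 0.641 L.
sodium succinate: 9.02 g/L × 0.641 L = 5.78 g
glucose: 25.5 g/L × 0.641 L = 16.35 g
boric acid: 44.8 mg/L × 0.641 L = 28.72 mg
casein hydrolysate: 19.7 g/L × 0.641 L = 12.63 g
casamino acids: 1.4 g/L × 0.641 L = 0.90 g

sodium succinate 5.78 g; glucose 16.35 g; boric acid 28.72 mg; casein hydrolysate 12.63 g; casamino acids 0.90 g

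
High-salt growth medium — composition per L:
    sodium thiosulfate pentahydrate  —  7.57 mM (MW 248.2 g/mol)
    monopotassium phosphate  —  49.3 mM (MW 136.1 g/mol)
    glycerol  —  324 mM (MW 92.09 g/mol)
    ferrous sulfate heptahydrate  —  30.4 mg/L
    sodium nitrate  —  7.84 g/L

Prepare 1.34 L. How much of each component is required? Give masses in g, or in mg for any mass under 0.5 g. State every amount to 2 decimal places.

Working volume: 1.34 L.
sodium thiosulfate pentahydrate: 7.57 mmol/L × 248.2 g/mol × 1.34 L ÷ 1000 = 2.52 g
monopotassium phosphate: 49.3 mmol/L × 136.1 g/mol × 1.34 L ÷ 1000 = 8.99 g
glycerol: 324 mmol/L × 92.09 g/mol × 1.34 L ÷ 1000 = 39.98 g
ferrous sulfate heptahydrate: 30.4 mg/L × 1.34 L = 40.74 mg
sodium nitrate: 7.84 g/L × 1.34 L = 10.51 g

sodium thiosulfate pentahydrate 2.52 g; monopotassium phosphate 8.99 g; glycerol 39.98 g; ferrous sulfate heptahydrate 40.74 mg; sodium nitrate 10.51 g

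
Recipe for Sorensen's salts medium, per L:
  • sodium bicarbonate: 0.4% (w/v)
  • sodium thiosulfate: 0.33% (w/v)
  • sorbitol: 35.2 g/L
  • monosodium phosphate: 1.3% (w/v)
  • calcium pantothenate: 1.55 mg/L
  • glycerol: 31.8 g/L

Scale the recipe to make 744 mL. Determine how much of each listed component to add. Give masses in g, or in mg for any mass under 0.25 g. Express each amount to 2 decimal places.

sodium bicarbonate 2.98 g; sodium thiosulfate 2.46 g; sorbitol 26.19 g; monosodium phosphate 9.67 g; calcium pantothenate 1.15 mg; glycerol 23.66 g

Scale factor relative to 1 L: 0.744.
sodium bicarbonate: 0.4 g per 100 mL × 744 mL ÷ 100 = 2.98 g
sodium thiosulfate: 0.33 g per 100 mL × 744 mL ÷ 100 = 2.46 g
sorbitol: 35.2 g/L × 0.744 L = 26.19 g
monosodium phosphate: 1.3% w/v = 13 g/L → 13 × 0.744 L = 9.67 g
calcium pantothenate: 1.55 mg/L × 0.744 L = 1.15 mg
glycerol: 31.8 g/L × 0.744 L = 23.66 g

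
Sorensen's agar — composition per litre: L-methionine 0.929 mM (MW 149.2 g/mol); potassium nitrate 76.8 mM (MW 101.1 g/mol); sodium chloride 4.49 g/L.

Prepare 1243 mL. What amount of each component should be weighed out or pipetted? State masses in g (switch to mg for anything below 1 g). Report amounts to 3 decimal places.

L-methionine 172.288 mg; potassium nitrate 9.651 g; sodium chloride 5.581 g

Scale factor relative to 1 L: 1.243.
L-methionine: 0.929 mmol/L × 149.2 mg/mmol × 1.243 L = 172.288 mg
potassium nitrate: 76.8 mmol/L × 101.1 g/mol × 1.243 L ÷ 1000 = 9.651 g
sodium chloride: 4.49 g/L × 1.243 L = 5.581 g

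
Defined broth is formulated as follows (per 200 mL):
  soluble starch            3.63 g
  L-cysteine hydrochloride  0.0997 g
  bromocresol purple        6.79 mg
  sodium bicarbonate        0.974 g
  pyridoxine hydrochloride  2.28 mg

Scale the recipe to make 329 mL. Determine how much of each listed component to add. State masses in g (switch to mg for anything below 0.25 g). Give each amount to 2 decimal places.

soluble starch 5.97 g; L-cysteine hydrochloride 164.01 mg; bromocresol purple 11.17 mg; sodium bicarbonate 1.60 g; pyridoxine hydrochloride 3.75 mg

Ratio of target to recipe volume: 329 / 200 = 1.645.
soluble starch: 3.63 g × (329 mL / 200 mL) = 5.97 g
L-cysteine hydrochloride: 0.0997 g × (329 mL / 200 mL) = 0.164006 g = 164.01 mg
bromocresol purple: 6.79 mg × (329 mL / 200 mL) = 11.17 mg
sodium bicarbonate: 0.974 g × (329 mL / 200 mL) = 1.60 g
pyridoxine hydrochloride: 2.28 mg × (329 mL / 200 mL) = 3.75 mg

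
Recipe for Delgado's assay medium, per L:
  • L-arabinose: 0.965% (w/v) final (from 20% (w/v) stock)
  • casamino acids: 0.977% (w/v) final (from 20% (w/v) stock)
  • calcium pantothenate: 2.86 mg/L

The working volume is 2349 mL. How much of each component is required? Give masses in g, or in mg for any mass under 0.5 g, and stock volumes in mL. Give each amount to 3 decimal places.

Working volume: 2349 mL = 2.349 L.
L-arabinose: V = C2·V2/C1 = 0.965% ÷ 20% × 2349 mL = 113.339 mL
casamino acids: C1V1 = C2V2 → 0.977% ÷ 20% × 2349 mL = 114.749 mL
calcium pantothenate: 2.86 mg/L × 2.349 L = 6.718 mg

L-arabinose 113.339 mL; casamino acids 114.749 mL; calcium pantothenate 6.718 mg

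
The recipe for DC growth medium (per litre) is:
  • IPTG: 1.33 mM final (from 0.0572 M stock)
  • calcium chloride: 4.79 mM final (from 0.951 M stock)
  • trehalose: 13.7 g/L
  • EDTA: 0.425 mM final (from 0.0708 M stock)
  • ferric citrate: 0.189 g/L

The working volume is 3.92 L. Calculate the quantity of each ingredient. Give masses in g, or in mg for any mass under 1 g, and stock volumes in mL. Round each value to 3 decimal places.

Scale factor relative to 1 L: 3.92.
IPTG: C1V1 = C2V2 → 1.33 mM × 3920 mL ÷ 57.2 mM = 91.147 mL
calcium chloride: C1V1 = C2V2 → 4.79 mM × 3920 mL ÷ 951 mM = 19.744 mL
trehalose: 13.7 g/L × 3.92 L = 53.704 g
EDTA: dilute stock: 0.425 mM × 3920 mL ÷ 70.8 mM = 23.531 mL
ferric citrate: 0.189 g/L × 3.92 L = 0.74088 g = 740.880 mg

IPTG 91.147 mL; calcium chloride 19.744 mL; trehalose 53.704 g; EDTA 23.531 mL; ferric citrate 740.880 mg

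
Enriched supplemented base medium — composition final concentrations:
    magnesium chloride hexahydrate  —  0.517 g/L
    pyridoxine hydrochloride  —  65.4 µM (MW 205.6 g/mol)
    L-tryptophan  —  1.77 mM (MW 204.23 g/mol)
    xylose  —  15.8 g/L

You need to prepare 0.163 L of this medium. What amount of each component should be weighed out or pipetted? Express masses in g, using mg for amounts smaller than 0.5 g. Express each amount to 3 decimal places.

Working volume: 0.163 L.
magnesium chloride hexahydrate: 0.517 g/L × 0.163 L = 0.084271 g = 84.271 mg
pyridoxine hydrochloride: 65.4 µmol/L × 205.6 g/mol × 0.163 L ÷ 1000 = 2.192 mg
L-tryptophan: 1.77 mmol/L × 204.23 mg/mmol × 0.163 L = 58.922 mg
xylose: 15.8 g/L × 0.163 L = 2.575 g

magnesium chloride hexahydrate 84.271 mg; pyridoxine hydrochloride 2.192 mg; L-tryptophan 58.922 mg; xylose 2.575 g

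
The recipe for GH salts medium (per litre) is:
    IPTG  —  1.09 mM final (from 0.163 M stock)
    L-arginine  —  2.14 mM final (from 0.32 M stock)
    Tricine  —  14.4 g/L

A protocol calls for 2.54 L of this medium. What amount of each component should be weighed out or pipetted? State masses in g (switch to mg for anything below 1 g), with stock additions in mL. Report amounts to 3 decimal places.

Working volume: 2.54 L.
IPTG: dilute stock: 1.09 mM × 2540 mL ÷ 163 mM = 16.985 mL
L-arginine: C1V1 = C2V2 → 2.14 mM × 2540 mL ÷ 320 mM = 16.986 mL
Tricine: 14.4 g/L × 2.54 L = 36.576 g

IPTG 16.985 mL; L-arginine 16.986 mL; Tricine 36.576 g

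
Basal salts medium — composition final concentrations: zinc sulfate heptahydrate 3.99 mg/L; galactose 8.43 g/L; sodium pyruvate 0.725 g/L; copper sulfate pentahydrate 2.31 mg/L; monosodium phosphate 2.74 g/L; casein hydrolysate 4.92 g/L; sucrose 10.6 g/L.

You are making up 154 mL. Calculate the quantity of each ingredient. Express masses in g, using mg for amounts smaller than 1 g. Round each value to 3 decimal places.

Working volume: 154 mL = 0.154 L.
zinc sulfate heptahydrate: 3.99 mg/L × 0.154 L = 0.614 mg
galactose: 8.43 g/L × 0.154 L = 1.298 g
sodium pyruvate: 0.725 g/L × 0.154 L = 0.11165 g = 111.650 mg
copper sulfate pentahydrate: 2.31 mg/L × 0.154 L = 0.356 mg
monosodium phosphate: 2.74 g/L × 0.154 L = 0.42196 g = 421.960 mg
casein hydrolysate: 4.92 g/L × 0.154 L = 0.75768 g = 757.680 mg
sucrose: 10.6 g/L × 0.154 L = 1.632 g

zinc sulfate heptahydrate 0.614 mg; galactose 1.298 g; sodium pyruvate 111.650 mg; copper sulfate pentahydrate 0.356 mg; monosodium phosphate 421.960 mg; casein hydrolysate 757.680 mg; sucrose 1.632 g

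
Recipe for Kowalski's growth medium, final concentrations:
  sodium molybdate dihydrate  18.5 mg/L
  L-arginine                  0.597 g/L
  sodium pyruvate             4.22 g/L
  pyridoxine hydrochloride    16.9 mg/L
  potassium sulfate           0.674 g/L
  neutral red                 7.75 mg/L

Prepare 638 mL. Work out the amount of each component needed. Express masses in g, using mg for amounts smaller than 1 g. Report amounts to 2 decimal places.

sodium molybdate dihydrate 11.80 mg; L-arginine 380.89 mg; sodium pyruvate 2.69 g; pyridoxine hydrochloride 10.78 mg; potassium sulfate 430.01 mg; neutral red 4.94 mg

Scale factor relative to 1 L: 0.638.
sodium molybdate dihydrate: 18.5 mg/L × 0.638 L = 11.80 mg
L-arginine: 0.597 g/L × 0.638 L = 0.380886 g = 380.89 mg
sodium pyruvate: 4.22 g/L × 0.638 L = 2.69 g
pyridoxine hydrochloride: 16.9 mg/L × 0.638 L = 10.78 mg
potassium sulfate: 0.674 g/L × 0.638 L = 0.430012 g = 430.01 mg
neutral red: 7.75 mg/L × 0.638 L = 4.94 mg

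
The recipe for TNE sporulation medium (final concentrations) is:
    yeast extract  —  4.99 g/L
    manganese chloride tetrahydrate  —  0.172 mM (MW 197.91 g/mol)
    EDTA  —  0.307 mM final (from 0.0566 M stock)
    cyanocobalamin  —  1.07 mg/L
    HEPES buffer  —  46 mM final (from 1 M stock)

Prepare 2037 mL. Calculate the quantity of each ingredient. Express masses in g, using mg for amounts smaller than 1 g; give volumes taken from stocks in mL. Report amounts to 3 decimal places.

yeast extract 10.165 g; manganese chloride tetrahydrate 69.341 mg; EDTA 11.049 mL; cyanocobalamin 2.180 mg; HEPES buffer 93.702 mL

Target volume = 2037 mL = 2.037 L.
yeast extract: 4.99 g/L × 2.037 L = 10.165 g
manganese chloride tetrahydrate: 0.172 mmol/L × 197.91 mg/mmol × 2.037 L = 69.341 mg
EDTA: C1V1 = C2V2 → 0.307 mM × 2037 mL ÷ 56.6 mM = 11.049 mL
cyanocobalamin: 1.07 mg/L × 2.037 L = 2.180 mg
HEPES buffer: C1V1 = C2V2 → 46 mM × 2037 mL ÷ 1000 mM = 93.702 mL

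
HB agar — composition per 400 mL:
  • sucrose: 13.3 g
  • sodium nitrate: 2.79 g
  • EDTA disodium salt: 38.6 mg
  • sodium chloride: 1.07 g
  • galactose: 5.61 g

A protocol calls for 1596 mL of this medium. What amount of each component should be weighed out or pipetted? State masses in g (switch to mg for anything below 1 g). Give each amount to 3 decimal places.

sucrose 53.067 g; sodium nitrate 11.132 g; EDTA disodium salt 154.014 mg; sodium chloride 4.269 g; galactose 22.384 g

Scale factor = 1596 mL / 400 mL = 3.99.
sucrose: 13.3 g × (1596 mL / 400 mL) = 53.067 g
sodium nitrate: 2.79 g × (1596 mL / 400 mL) = 11.132 g
EDTA disodium salt: 38.6 mg × (1596 mL / 400 mL) = 154.014 mg
sodium chloride: 1.07 g × (1596 mL / 400 mL) = 4.269 g
galactose: 5.61 g × (1596 mL / 400 mL) = 22.384 g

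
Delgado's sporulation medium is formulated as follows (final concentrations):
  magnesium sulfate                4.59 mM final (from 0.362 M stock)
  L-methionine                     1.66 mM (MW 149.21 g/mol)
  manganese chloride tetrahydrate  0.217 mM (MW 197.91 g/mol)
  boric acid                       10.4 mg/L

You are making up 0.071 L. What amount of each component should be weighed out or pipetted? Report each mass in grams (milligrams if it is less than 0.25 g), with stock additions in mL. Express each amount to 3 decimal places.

Scale factor relative to 1 L: 0.071.
magnesium sulfate: dilute stock: 4.59 mM × 71 mL ÷ 362 mM = 0.900 mL
L-methionine: 1.66 mmol/L × 149.21 mg/mmol × 0.071 L = 17.586 mg
manganese chloride tetrahydrate: 0.217 mmol/L × 197.91 mg/mmol × 0.071 L = 3.049 mg
boric acid: 10.4 mg/L × 0.071 L = 0.738 mg

magnesium sulfate 0.900 mL; L-methionine 17.586 mg; manganese chloride tetrahydrate 3.049 mg; boric acid 0.738 mg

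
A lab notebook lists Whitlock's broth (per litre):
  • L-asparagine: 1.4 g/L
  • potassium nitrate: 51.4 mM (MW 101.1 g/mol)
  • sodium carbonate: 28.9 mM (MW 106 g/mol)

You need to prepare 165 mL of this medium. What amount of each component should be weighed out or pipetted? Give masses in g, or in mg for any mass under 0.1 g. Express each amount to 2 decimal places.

L-asparagine 0.23 g; potassium nitrate 0.86 g; sodium carbonate 0.51 g

Target volume = 165 mL = 0.165 L.
L-asparagine: 1.4 g/L × 0.165 L = 0.23 g
potassium nitrate: 51.4 mmol/L × 101.1 g/mol × 0.165 L ÷ 1000 = 0.86 g
sodium carbonate: 28.9 mmol/L × 106 g/mol × 0.165 L ÷ 1000 = 0.51 g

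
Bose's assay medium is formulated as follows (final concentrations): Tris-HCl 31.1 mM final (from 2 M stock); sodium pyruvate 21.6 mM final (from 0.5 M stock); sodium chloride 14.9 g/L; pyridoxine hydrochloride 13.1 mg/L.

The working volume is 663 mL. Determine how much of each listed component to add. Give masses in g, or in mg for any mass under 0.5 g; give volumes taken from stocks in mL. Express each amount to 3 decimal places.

Tris-HCl 10.310 mL; sodium pyruvate 28.642 mL; sodium chloride 9.879 g; pyridoxine hydrochloride 8.685 mg

Scale factor relative to 1 L: 0.663.
Tris-HCl: C1V1 = C2V2 → 31.1 mM × 663 mL ÷ 2000 mM = 10.310 mL
sodium pyruvate: dilute stock: 21.6 mM × 663 mL ÷ 500 mM = 28.642 mL
sodium chloride: 14.9 g/L × 0.663 L = 9.879 g
pyridoxine hydrochloride: 13.1 mg/L × 0.663 L = 8.685 mg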